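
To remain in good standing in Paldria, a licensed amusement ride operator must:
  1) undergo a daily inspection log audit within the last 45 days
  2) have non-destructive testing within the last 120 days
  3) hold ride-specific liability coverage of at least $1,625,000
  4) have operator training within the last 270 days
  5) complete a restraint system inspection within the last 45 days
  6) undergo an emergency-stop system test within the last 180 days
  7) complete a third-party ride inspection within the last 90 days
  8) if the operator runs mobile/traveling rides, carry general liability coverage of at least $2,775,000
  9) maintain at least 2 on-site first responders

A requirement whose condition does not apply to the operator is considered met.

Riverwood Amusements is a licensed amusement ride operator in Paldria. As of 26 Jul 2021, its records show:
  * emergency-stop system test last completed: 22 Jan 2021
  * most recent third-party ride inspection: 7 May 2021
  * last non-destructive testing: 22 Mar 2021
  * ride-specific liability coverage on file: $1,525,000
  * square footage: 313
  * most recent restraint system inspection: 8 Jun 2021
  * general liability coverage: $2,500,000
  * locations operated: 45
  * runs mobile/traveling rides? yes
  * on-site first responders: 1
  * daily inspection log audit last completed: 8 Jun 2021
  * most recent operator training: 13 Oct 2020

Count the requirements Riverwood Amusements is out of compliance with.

1. daily inspection log audit 48 days ago vs limit 45 → not met
2. non-destructive testing 126 days ago vs limit 120 → not met
3. ride-specific liability coverage $1,525,000 < $1,625,000 → not met
4. operator training 286 days ago vs limit 270 → not met
5. restraint system inspection 48 days ago vs limit 45 → not met
6. emergency-stop system test 185 days ago vs limit 180 → not met
7. third-party ride inspection 80 days ago vs limit 90 → met
8. condition 'runs mobile/traveling rides' holds; general liability coverage $2,500,000 < $2,775,000 → not met
9. on-site first responders 1 < 2 → not met
Not met: 8 of 9

8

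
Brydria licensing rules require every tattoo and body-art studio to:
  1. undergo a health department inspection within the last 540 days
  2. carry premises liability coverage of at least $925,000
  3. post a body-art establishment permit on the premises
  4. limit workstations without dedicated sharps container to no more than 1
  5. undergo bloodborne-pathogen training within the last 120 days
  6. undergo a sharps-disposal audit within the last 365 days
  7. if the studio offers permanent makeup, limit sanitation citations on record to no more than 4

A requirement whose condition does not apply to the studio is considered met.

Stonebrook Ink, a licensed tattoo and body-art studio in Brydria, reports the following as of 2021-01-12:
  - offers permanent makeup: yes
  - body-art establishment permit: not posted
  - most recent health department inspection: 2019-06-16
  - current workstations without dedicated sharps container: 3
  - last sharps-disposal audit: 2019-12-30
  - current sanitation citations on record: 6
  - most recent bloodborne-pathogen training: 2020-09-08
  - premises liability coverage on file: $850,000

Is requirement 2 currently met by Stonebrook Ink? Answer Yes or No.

2. premises liability coverage $850,000 < $925,000 → not met

No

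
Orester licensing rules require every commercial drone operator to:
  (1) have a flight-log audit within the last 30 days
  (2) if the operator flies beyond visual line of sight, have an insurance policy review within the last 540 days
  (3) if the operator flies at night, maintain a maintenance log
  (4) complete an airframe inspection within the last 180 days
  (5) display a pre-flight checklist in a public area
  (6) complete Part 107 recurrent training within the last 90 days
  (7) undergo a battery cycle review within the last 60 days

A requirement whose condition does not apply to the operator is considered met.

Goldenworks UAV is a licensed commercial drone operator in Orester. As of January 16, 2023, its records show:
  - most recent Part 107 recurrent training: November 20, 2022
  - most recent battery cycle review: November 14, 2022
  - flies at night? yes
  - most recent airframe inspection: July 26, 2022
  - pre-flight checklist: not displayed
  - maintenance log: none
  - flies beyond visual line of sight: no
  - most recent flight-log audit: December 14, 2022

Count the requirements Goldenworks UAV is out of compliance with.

1. flight-log audit 33 days ago vs limit 30 → not met
2. condition 'flies beyond visual line of sight' does not hold → requirement n/a → met
3. condition 'flies at night' holds; maintenance log absent → not met
4. airframe inspection 174 days ago vs limit 180 → met
5. pre-flight checklist absent → not met
6. Part 107 recurrent training 57 days ago vs limit 90 → met
7. battery cycle review 63 days ago vs limit 60 → not met
Not met: 4 of 7

4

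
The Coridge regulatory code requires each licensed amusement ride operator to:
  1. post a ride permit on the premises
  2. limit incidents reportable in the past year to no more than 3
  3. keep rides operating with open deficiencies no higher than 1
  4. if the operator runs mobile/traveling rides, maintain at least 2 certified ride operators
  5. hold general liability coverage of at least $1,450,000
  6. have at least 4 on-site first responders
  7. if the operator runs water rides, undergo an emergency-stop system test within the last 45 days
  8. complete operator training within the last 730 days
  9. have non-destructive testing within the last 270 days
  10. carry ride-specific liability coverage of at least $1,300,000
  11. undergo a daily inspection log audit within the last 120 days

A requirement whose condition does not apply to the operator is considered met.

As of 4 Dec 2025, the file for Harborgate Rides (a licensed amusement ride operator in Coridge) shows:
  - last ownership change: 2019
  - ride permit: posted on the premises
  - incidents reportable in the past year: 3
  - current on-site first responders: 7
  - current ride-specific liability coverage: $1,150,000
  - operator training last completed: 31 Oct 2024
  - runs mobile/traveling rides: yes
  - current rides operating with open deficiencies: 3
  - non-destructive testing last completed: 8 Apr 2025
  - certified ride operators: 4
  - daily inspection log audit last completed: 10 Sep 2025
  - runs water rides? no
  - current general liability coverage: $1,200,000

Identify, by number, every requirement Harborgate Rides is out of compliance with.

1. ride permit present → met
2. incidents reportable in the past year 3 ≤ 3 → met
3. rides operating with open deficiencies 3 > 1 → not met
4. condition 'runs mobile/traveling rides' holds; certified ride operators 4 ≥ 2 → met
5. general liability coverage $1,200,000 < $1,450,000 → not met
6. on-site first responders 7 ≥ 4 → met
7. condition 'runs water rides' does not hold → requirement n/a → met
8. operator training 399 days ago vs limit 730 → met
9. non-destructive testing 240 days ago vs limit 270 → met
10. ride-specific liability coverage $1,150,000 < $1,300,000 → not met
11. daily inspection log audit 85 days ago vs limit 120 → met
Not met: 3, 5, 10

3, 5, 10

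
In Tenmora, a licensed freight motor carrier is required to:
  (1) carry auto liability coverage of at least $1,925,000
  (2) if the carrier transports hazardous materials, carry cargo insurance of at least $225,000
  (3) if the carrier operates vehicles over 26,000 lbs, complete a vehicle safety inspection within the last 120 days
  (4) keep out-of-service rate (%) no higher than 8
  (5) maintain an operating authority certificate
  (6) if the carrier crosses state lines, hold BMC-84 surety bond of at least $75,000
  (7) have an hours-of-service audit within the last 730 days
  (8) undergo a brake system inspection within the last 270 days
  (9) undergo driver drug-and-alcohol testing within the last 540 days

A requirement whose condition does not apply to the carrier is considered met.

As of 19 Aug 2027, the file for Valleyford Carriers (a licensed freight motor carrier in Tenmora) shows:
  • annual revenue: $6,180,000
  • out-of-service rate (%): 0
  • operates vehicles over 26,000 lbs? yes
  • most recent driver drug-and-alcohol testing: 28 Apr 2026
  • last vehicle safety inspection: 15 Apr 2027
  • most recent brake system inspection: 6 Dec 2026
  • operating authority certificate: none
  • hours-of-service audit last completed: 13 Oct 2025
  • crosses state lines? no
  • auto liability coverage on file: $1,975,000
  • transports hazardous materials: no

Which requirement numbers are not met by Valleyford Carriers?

3, 5

1. auto liability coverage $1,975,000 ≥ $1,925,000 → met
2. condition 'transports hazardous materials' does not hold → requirement n/a → met
3. condition 'operates vehicles over 26,000 lbs' holds; vehicle safety inspection 126 days ago vs limit 120 → not met
4. out-of-service rate (%) 0 ≤ 8 → met
5. operating authority certificate absent → not met
6. condition 'crosses state lines' does not hold → requirement n/a → met
7. hours-of-service audit 675 days ago vs limit 730 → met
8. brake system inspection 256 days ago vs limit 270 → met
9. driver drug-and-alcohol testing 478 days ago vs limit 540 → met
Not met: 3, 5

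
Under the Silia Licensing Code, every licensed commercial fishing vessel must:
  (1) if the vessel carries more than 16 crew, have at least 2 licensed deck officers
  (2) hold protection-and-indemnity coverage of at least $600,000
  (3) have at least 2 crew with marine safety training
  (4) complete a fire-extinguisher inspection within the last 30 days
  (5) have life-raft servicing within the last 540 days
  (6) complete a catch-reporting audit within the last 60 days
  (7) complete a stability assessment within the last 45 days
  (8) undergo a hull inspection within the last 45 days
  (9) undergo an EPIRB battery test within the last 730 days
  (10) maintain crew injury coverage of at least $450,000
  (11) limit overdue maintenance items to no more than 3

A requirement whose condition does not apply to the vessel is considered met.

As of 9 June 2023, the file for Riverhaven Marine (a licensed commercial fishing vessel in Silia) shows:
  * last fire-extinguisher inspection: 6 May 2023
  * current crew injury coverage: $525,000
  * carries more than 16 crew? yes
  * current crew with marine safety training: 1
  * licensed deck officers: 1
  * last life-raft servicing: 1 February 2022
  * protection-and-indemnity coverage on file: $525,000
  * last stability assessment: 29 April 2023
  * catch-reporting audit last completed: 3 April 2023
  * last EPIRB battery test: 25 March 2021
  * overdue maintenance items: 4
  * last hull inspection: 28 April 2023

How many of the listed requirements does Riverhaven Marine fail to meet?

1. condition 'carries more than 16 crew' holds; licensed deck officers 1 < 2 → not met
2. protection-and-indemnity coverage $525,000 < $600,000 → not met
3. crew with marine safety training 1 < 2 → not met
4. fire-extinguisher inspection 34 days ago vs limit 30 → not met
5. life-raft servicing 493 days ago vs limit 540 → met
6. catch-reporting audit 67 days ago vs limit 60 → not met
7. stability assessment 41 days ago vs limit 45 → met
8. hull inspection 42 days ago vs limit 45 → met
9. EPIRB battery test 806 days ago vs limit 730 → not met
10. crew injury coverage $525,000 ≥ $450,000 → met
11. overdue maintenance items 4 > 3 → not met
Not met: 7 of 11

7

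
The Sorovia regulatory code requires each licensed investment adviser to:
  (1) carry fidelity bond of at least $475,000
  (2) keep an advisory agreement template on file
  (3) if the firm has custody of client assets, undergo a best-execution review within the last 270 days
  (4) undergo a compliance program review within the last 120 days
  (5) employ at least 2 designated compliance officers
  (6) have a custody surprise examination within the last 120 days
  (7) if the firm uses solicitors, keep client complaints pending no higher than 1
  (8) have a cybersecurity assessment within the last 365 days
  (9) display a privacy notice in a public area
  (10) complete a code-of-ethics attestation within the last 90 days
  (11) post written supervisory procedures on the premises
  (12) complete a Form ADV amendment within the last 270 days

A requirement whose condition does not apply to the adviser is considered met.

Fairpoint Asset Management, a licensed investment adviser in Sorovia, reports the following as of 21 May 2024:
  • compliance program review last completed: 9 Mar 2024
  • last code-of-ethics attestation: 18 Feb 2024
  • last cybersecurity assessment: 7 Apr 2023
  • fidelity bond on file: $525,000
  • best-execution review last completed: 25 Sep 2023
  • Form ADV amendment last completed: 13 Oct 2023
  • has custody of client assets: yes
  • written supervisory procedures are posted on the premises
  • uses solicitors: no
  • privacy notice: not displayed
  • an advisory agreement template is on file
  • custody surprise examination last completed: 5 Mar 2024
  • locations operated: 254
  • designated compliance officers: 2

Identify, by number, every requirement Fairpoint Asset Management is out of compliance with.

1. fidelity bond $525,000 ≥ $475,000 → met
2. advisory agreement template present → met
3. condition 'has custody of client assets' holds; best-execution review 239 days ago vs limit 270 → met
4. compliance program review 73 days ago vs limit 120 → met
5. designated compliance officers 2 ≥ 2 → met
6. custody surprise examination 77 days ago vs limit 120 → met
7. condition 'uses solicitors' does not hold → requirement n/a → met
8. cybersecurity assessment 410 days ago vs limit 365 → not met
9. privacy notice absent → not met
10. code-of-ethics attestation 93 days ago vs limit 90 → not met
11. written supervisory procedures present → met
12. Form ADV amendment 221 days ago vs limit 270 → met
Not met: 8, 9, 10

8, 9, 10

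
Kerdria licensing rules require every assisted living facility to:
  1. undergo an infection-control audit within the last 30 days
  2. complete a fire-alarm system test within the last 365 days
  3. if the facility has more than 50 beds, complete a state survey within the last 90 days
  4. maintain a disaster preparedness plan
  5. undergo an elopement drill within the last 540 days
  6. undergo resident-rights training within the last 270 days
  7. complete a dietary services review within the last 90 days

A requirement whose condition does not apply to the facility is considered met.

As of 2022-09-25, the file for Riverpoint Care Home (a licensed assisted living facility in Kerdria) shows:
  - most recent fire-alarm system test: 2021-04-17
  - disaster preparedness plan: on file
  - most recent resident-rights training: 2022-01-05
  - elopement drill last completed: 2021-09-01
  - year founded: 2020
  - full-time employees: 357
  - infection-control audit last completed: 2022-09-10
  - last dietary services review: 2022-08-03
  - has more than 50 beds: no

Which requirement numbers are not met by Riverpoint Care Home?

1. infection-control audit 15 days ago vs limit 30 → met
2. fire-alarm system test 526 days ago vs limit 365 → not met
3. condition 'has more than 50 beds' does not hold → requirement n/a → met
4. disaster preparedness plan present → met
5. elopement drill 389 days ago vs limit 540 → met
6. resident-rights training 263 days ago vs limit 270 → met
7. dietary services review 53 days ago vs limit 90 → met
Not met: 2

2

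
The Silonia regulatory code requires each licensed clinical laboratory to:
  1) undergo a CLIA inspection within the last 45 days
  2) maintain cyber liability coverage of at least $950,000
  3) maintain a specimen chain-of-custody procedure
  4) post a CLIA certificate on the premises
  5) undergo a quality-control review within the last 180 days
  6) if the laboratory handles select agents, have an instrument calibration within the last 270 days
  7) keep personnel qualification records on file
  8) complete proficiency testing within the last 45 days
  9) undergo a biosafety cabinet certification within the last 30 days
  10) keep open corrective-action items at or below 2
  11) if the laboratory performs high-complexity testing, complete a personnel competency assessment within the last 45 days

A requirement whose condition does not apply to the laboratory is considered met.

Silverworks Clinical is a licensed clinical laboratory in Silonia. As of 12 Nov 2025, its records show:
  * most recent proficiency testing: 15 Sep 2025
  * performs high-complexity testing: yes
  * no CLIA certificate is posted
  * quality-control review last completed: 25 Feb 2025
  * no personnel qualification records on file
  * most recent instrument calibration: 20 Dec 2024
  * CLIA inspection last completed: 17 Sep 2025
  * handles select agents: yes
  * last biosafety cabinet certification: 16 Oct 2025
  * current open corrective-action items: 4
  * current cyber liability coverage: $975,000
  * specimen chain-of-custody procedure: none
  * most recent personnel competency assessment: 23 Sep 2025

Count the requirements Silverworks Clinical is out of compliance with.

9

1. CLIA inspection 56 days ago vs limit 45 → not met
2. cyber liability coverage $975,000 ≥ $950,000 → met
3. specimen chain-of-custody procedure absent → not met
4. CLIA certificate absent → not met
5. quality-control review 260 days ago vs limit 180 → not met
6. condition 'handles select agents' holds; instrument calibration 327 days ago vs limit 270 → not met
7. personnel qualification records absent → not met
8. proficiency testing 58 days ago vs limit 45 → not met
9. biosafety cabinet certification 27 days ago vs limit 30 → met
10. open corrective-action items 4 > 2 → not met
11. condition 'performs high-complexity testing' holds; personnel competency assessment 50 days ago vs limit 45 → not met
Not met: 9 of 11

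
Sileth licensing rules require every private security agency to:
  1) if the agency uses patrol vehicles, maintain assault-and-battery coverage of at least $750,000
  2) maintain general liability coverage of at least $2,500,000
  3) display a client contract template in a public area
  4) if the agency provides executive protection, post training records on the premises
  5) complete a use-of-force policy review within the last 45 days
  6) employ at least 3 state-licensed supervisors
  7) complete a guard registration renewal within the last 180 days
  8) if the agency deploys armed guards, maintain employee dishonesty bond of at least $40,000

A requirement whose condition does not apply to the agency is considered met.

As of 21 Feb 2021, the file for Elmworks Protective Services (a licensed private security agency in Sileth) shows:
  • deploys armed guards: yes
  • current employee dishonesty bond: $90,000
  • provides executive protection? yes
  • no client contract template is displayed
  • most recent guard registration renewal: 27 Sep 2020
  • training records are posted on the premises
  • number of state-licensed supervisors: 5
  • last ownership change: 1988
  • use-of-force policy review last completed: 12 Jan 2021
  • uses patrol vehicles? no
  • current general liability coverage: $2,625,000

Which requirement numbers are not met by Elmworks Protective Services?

3

1. condition 'uses patrol vehicles' does not hold → requirement n/a → met
2. general liability coverage $2,625,000 ≥ $2,500,000 → met
3. client contract template absent → not met
4. condition 'provides executive protection' holds; training records present → met
5. use-of-force policy review 40 days ago vs limit 45 → met
6. state-licensed supervisors 5 ≥ 3 → met
7. guard registration renewal 147 days ago vs limit 180 → met
8. condition 'deploys armed guards' holds; employee dishonesty bond $90,000 ≥ $40,000 → met
Not met: 3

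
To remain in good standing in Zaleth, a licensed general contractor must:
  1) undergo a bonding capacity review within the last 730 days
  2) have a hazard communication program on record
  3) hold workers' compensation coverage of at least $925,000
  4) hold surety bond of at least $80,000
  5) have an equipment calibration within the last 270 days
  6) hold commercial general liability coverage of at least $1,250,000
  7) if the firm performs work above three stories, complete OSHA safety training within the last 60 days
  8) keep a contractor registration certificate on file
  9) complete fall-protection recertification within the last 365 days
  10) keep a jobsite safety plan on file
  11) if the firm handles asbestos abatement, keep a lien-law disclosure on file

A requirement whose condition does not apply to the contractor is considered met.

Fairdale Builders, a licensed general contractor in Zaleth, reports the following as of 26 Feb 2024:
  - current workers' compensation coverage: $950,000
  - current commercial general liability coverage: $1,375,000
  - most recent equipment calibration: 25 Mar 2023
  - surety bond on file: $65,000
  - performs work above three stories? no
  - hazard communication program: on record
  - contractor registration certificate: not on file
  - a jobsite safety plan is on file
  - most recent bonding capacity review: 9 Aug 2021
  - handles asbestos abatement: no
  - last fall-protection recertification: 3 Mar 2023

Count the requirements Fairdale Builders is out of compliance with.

4

1. bonding capacity review 931 days ago vs limit 730 → not met
2. hazard communication program present → met
3. workers' compensation coverage $950,000 ≥ $925,000 → met
4. surety bond $65,000 < $80,000 → not met
5. equipment calibration 338 days ago vs limit 270 → not met
6. commercial general liability coverage $1,375,000 ≥ $1,250,000 → met
7. condition 'performs work above three stories' does not hold → requirement n/a → met
8. contractor registration certificate absent → not met
9. fall-protection recertification 360 days ago vs limit 365 → met
10. jobsite safety plan present → met
11. condition 'handles asbestos abatement' does not hold → requirement n/a → met
Not met: 4 of 11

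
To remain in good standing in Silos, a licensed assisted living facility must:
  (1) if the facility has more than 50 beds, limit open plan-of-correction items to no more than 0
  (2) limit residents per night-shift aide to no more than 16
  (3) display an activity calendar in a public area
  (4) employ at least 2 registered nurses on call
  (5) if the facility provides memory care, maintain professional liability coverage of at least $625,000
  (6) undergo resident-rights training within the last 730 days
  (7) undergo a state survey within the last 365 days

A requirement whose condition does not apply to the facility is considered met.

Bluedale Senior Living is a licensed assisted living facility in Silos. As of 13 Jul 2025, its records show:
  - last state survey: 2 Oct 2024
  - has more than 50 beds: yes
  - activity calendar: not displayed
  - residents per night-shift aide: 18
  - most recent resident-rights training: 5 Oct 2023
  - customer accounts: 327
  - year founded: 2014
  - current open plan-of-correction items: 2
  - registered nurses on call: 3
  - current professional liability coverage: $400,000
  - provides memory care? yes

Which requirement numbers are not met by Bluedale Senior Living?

1. condition 'has more than 50 beds' holds; open plan-of-correction items 2 > 0 → not met
2. residents per night-shift aide 18 > 16 → not met
3. activity calendar absent → not met
4. registered nurses on call 3 ≥ 2 → met
5. condition 'provides memory care' holds; professional liability coverage $400,000 < $625,000 → not met
6. resident-rights training 647 days ago vs limit 730 → met
7. state survey 284 days ago vs limit 365 → met
Not met: 1, 2, 3, 5

1, 2, 3, 5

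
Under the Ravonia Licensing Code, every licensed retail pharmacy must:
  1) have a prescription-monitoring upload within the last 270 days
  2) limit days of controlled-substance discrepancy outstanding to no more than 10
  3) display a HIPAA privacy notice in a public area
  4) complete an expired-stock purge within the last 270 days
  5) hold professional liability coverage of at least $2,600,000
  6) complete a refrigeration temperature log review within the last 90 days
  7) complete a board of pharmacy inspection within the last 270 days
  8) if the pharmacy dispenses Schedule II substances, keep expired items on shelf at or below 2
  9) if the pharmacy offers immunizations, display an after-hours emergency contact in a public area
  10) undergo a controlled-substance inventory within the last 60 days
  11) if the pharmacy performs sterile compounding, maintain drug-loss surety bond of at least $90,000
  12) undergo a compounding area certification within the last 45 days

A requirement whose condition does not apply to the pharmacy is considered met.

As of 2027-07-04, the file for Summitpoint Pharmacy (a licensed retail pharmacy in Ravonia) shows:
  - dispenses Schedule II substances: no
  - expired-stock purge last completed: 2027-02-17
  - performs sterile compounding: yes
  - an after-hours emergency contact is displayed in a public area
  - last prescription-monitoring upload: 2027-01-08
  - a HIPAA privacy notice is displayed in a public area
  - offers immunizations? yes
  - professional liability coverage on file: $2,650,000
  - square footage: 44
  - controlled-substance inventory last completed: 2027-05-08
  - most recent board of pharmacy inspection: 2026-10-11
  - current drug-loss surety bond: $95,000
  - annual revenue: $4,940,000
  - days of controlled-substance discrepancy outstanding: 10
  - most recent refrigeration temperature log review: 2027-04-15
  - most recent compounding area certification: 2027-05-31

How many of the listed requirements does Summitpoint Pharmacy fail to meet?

0

1. prescription-monitoring upload 177 days ago vs limit 270 → met
2. days of controlled-substance discrepancy outstanding 10 ≤ 10 → met
3. HIPAA privacy notice present → met
4. expired-stock purge 137 days ago vs limit 270 → met
5. professional liability coverage $2,650,000 ≥ $2,600,000 → met
6. refrigeration temperature log review 80 days ago vs limit 90 → met
7. board of pharmacy inspection 266 days ago vs limit 270 → met
8. condition 'dispenses Schedule II substances' does not hold → requirement n/a → met
9. condition 'offers immunizations' holds; after-hours emergency contact present → met
10. controlled-substance inventory 57 days ago vs limit 60 → met
11. condition 'performs sterile compounding' holds; drug-loss surety bond $95,000 ≥ $90,000 → met
12. compounding area certification 34 days ago vs limit 45 → met
Not met: 0 of 12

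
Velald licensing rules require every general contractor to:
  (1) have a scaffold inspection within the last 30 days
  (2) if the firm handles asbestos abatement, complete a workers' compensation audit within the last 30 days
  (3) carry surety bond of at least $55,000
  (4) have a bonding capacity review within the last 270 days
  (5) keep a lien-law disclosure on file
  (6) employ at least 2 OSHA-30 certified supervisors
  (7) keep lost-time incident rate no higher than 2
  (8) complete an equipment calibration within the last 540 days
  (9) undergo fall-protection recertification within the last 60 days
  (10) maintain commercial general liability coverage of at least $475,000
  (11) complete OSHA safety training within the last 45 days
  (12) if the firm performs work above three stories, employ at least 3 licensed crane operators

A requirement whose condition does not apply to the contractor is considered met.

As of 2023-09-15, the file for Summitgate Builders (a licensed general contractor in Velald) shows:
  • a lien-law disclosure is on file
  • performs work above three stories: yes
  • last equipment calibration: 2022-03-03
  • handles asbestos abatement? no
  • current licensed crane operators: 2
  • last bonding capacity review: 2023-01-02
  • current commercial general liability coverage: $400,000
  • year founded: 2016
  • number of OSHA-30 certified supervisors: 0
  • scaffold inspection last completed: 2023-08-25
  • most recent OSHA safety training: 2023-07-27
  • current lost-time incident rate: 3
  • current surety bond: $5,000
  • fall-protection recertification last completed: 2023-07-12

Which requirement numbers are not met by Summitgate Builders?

3, 6, 7, 8, 9, 10, 11, 12

1. scaffold inspection 21 days ago vs limit 30 → met
2. condition 'handles asbestos abatement' does not hold → requirement n/a → met
3. surety bond $5,000 < $55,000 → not met
4. bonding capacity review 256 days ago vs limit 270 → met
5. lien-law disclosure present → met
6. OSHA-30 certified supervisors 0 < 2 → not met
7. lost-time incident rate 3 > 2 → not met
8. equipment calibration 561 days ago vs limit 540 → not met
9. fall-protection recertification 65 days ago vs limit 60 → not met
10. commercial general liability coverage $400,000 < $475,000 → not met
11. OSHA safety training 50 days ago vs limit 45 → not met
12. condition 'performs work above three stories' holds; licensed crane operators 2 < 3 → not met
Not met: 3, 6, 7, 8, 9, 10, 11, 12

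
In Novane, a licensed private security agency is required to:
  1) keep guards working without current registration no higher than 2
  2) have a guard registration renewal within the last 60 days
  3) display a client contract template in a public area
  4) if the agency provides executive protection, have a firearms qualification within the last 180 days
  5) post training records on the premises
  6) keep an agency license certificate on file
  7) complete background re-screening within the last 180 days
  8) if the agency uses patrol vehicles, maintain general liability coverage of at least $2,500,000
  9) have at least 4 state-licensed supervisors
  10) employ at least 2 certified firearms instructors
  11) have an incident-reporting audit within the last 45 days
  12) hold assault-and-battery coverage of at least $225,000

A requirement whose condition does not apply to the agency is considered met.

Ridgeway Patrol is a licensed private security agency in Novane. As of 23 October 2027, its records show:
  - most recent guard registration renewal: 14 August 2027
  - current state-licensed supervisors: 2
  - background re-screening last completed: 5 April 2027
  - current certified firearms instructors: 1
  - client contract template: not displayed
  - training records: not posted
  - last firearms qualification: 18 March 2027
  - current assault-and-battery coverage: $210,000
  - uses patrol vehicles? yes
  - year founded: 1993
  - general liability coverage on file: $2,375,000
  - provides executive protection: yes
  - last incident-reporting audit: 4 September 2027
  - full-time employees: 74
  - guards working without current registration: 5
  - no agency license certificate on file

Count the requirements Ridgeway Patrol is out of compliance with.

1. guards working without current registration 5 > 2 → not met
2. guard registration renewal 70 days ago vs limit 60 → not met
3. client contract template absent → not met
4. condition 'provides executive protection' holds; firearms qualification 219 days ago vs limit 180 → not met
5. training records absent → not met
6. agency license certificate absent → not met
7. background re-screening 201 days ago vs limit 180 → not met
8. condition 'uses patrol vehicles' holds; general liability coverage $2,375,000 < $2,500,000 → not met
9. state-licensed supervisors 2 < 4 → not met
10. certified firearms instructors 1 < 2 → not met
11. incident-reporting audit 49 days ago vs limit 45 → not met
12. assault-and-battery coverage $210,000 < $225,000 → not met
Not met: 12 of 12

12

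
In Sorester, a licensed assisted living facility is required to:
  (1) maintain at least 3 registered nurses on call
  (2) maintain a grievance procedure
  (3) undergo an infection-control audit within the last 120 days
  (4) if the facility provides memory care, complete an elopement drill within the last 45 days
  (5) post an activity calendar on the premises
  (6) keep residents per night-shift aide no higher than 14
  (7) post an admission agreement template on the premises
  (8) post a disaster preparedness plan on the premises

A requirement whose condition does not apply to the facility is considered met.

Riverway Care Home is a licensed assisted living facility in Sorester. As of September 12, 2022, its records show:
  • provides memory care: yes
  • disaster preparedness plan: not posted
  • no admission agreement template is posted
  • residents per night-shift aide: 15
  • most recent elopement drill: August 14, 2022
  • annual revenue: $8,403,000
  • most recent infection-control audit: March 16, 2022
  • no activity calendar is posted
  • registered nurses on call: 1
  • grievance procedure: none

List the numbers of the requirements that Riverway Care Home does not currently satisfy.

1. registered nurses on call 1 < 3 → not met
2. grievance procedure absent → not met
3. infection-control audit 180 days ago vs limit 120 → not met
4. condition 'provides memory care' holds; elopement drill 29 days ago vs limit 45 → met
5. activity calendar absent → not met
6. residents per night-shift aide 15 > 14 → not met
7. admission agreement template absent → not met
8. disaster preparedness plan absent → not met
Not met: 1, 2, 3, 5, 6, 7, 8

1, 2, 3, 5, 6, 7, 8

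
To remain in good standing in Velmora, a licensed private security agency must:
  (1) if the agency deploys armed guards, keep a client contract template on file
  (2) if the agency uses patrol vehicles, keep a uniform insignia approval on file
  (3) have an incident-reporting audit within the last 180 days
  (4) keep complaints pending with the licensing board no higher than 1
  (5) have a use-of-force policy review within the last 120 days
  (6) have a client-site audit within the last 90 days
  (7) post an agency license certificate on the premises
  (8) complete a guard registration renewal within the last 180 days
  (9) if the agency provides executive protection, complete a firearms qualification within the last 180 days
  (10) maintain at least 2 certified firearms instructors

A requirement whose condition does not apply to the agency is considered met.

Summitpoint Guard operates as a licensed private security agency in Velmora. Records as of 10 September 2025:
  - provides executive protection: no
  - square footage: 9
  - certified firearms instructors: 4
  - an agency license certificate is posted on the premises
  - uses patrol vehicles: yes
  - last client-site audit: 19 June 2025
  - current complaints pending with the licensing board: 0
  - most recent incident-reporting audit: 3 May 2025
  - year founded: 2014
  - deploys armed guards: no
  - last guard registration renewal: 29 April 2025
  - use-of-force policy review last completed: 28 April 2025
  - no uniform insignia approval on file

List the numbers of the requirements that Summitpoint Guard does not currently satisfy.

2, 5

1. condition 'deploys armed guards' does not hold → requirement n/a → met
2. condition 'uses patrol vehicles' holds; uniform insignia approval absent → not met
3. incident-reporting audit 130 days ago vs limit 180 → met
4. complaints pending with the licensing board 0 ≤ 1 → met
5. use-of-force policy review 135 days ago vs limit 120 → not met
6. client-site audit 83 days ago vs limit 90 → met
7. agency license certificate present → met
8. guard registration renewal 134 days ago vs limit 180 → met
9. condition 'provides executive protection' does not hold → requirement n/a → met
10. certified firearms instructors 4 ≥ 2 → met
Not met: 2, 5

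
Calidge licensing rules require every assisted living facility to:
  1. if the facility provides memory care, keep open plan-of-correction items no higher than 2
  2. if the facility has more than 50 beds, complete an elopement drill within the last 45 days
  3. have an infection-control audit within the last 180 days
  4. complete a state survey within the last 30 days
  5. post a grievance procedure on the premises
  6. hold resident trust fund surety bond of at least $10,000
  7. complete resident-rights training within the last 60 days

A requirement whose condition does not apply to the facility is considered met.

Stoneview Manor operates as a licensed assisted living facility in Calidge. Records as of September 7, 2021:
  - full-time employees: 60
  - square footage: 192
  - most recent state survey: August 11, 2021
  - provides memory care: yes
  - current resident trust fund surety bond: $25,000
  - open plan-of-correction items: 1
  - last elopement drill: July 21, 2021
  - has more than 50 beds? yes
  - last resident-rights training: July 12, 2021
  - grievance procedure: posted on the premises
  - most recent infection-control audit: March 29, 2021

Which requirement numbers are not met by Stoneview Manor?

1. condition 'provides memory care' holds; open plan-of-correction items 1 ≤ 2 → met
2. condition 'has more than 50 beds' holds; elopement drill 48 days ago vs limit 45 → not met
3. infection-control audit 162 days ago vs limit 180 → met
4. state survey 27 days ago vs limit 30 → met
5. grievance procedure present → met
6. resident trust fund surety bond $25,000 ≥ $10,000 → met
7. resident-rights training 57 days ago vs limit 60 → met
Not met: 2

2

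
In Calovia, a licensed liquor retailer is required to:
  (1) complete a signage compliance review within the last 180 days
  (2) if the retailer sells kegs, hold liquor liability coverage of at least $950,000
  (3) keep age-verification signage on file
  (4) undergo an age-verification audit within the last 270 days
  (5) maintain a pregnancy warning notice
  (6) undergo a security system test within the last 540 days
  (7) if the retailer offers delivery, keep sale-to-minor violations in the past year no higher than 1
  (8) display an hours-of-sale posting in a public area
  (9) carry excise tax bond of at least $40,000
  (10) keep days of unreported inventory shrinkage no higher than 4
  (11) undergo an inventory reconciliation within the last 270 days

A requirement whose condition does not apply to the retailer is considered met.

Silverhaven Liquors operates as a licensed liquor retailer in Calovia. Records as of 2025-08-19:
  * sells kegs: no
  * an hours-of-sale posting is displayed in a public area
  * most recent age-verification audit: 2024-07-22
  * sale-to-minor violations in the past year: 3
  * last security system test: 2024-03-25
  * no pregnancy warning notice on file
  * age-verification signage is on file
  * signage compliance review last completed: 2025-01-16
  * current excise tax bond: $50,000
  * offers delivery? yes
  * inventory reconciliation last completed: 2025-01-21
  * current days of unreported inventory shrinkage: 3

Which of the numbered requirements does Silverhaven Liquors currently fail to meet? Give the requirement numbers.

1, 4, 5, 7

1. signage compliance review 215 days ago vs limit 180 → not met
2. condition 'sells kegs' does not hold → requirement n/a → met
3. age-verification signage present → met
4. age-verification audit 393 days ago vs limit 270 → not met
5. pregnancy warning notice absent → not met
6. security system test 512 days ago vs limit 540 → met
7. condition 'offers delivery' holds; sale-to-minor violations in the past year 3 > 1 → not met
8. hours-of-sale posting present → met
9. excise tax bond $50,000 ≥ $40,000 → met
10. days of unreported inventory shrinkage 3 ≤ 4 → met
11. inventory reconciliation 210 days ago vs limit 270 → met
Not met: 1, 4, 5, 7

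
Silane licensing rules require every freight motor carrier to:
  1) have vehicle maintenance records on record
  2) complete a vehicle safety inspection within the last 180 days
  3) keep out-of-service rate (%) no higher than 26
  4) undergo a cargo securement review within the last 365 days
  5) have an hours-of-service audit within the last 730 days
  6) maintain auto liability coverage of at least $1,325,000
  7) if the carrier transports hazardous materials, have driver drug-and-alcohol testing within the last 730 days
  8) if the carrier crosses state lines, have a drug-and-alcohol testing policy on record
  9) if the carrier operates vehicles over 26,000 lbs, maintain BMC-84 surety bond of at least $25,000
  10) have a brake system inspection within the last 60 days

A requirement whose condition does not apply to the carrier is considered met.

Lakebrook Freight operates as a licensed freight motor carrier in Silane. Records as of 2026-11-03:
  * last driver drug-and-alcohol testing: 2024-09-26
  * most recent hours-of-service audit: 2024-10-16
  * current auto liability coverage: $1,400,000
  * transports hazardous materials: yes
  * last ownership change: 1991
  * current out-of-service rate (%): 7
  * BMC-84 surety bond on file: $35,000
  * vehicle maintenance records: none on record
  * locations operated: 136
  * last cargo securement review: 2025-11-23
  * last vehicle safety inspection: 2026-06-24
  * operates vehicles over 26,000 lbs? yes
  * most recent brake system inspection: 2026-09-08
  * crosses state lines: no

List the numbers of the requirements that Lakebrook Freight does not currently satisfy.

1. vehicle maintenance records absent → not met
2. vehicle safety inspection 132 days ago vs limit 180 → met
3. out-of-service rate (%) 7 ≤ 26 → met
4. cargo securement review 345 days ago vs limit 365 → met
5. hours-of-service audit 748 days ago vs limit 730 → not met
6. auto liability coverage $1,400,000 ≥ $1,325,000 → met
7. condition 'transports hazardous materials' holds; driver drug-and-alcohol testing 768 days ago vs limit 730 → not met
8. condition 'crosses state lines' does not hold → requirement n/a → met
9. condition 'operates vehicles over 26,000 lbs' holds; BMC-84 surety bond $35,000 ≥ $25,000 → met
10. brake system inspection 56 days ago vs limit 60 → met
Not met: 1, 5, 7

1, 5, 7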